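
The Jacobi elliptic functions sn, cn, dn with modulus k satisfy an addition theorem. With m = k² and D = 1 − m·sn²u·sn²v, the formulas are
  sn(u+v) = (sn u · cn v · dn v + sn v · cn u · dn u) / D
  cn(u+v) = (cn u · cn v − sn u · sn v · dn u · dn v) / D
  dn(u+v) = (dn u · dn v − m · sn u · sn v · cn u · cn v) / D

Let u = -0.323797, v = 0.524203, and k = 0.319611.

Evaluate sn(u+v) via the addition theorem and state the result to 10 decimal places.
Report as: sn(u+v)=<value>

sn(u+v)=0.1989340304

sn u = -0.3176321761115901, cn u = 0.948214005749027, dn u = 0.9948336272707867
sn v = 0.4985146031685314, cn v = 0.8668813012331744, dn v = 0.9872252589145487
m = k² = 0.102151191321
D = 1 − m·sn²u·sn²v = 0.997438772327904
sn(u+v) = (sn u·cn v·dn v + sn v·cn u·dn u)/D = 0.1984245150835639/0.997438772327904 = 0.1989340304272156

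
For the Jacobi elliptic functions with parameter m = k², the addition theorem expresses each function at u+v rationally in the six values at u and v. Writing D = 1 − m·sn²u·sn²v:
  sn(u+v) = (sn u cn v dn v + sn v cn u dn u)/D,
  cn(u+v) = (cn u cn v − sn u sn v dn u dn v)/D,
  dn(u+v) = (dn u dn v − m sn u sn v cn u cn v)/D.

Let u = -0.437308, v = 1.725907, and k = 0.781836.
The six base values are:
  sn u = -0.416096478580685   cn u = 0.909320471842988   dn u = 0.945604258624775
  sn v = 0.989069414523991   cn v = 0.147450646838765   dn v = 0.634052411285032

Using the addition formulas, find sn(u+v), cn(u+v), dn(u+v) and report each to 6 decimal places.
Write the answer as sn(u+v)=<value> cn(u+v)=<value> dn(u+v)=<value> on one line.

sn(u+v)=0.905282 cn(u+v)=0.424810 dn(u+v)=0.706431

m = k² = 0.611267530896
D = 1 − m·sn²u·sn²v = 0.8964683935518498
sn(u+v) = (sn u·cn v·dn v + sn v·cn u·dn u)/D = 0.8115571085969105/0.8964683935518498 = 0.905282455504631
cn(u+v) = (cn u·cn v − sn u·sn v·dn u·dn v)/D = 0.3808288856209002/0.8964683935518498 = 0.4248101643740481
dn(u+v) = (dn u·dn v − m·sn u·sn v·cn u·cn v)/D = 0.6332926175653779/0.8964683935518498 = 0.7064305023139108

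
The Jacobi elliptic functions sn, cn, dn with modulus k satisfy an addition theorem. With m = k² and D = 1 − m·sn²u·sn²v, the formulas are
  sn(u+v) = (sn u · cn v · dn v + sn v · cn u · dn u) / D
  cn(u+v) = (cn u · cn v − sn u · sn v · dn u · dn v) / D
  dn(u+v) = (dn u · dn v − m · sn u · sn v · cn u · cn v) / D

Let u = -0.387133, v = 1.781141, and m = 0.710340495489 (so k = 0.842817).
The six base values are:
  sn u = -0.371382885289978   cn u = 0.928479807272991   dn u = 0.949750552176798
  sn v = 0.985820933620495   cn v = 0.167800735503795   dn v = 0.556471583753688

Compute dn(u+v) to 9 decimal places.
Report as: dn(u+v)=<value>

m = k² = 0.710340495489
D = 1 − m·sn²u·sn²v = 0.9047847706501877
dn(u+v) = (dn u·dn v − m·sn u·sn v·cn u·cn v)/D = 0.5690276435310705/0.9047847706501877 = 0.6289093959021452

dn(u+v)=0.628909396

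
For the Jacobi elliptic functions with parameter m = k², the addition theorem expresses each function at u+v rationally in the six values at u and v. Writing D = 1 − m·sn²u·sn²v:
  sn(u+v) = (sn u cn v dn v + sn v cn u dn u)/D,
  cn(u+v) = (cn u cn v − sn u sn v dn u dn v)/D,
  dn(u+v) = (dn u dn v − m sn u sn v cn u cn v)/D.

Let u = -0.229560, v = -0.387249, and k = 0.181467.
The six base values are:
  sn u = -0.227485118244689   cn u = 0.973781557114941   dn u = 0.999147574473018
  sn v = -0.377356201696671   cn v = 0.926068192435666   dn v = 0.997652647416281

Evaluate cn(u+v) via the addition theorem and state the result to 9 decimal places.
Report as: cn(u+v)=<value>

cn(u+v)=0.816417828

m = k² = 0.032930272089
D = 1 − m·sn²u·sn²v = 0.9997573365963687
cn(u+v) = (cn u·cn v − sn u·sn v·dn u·dn v)/D = 0.8162197127913725/0.9997573365963687 = 0.8164178275201839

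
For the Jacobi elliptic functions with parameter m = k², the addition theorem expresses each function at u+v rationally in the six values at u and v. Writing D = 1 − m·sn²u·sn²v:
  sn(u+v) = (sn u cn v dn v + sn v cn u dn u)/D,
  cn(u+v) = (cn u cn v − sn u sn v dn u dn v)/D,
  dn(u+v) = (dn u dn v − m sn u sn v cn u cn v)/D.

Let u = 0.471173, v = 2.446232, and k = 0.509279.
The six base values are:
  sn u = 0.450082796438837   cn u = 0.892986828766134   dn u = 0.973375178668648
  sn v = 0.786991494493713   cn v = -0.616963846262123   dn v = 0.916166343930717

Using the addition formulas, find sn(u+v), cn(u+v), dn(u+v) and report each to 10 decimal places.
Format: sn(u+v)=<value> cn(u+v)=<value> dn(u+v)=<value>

sn(u+v)=0.4441082638 cn(u+v)=-0.8959731302 dn(u+v)=0.9740866818

m = k² = 0.259365099841
D = 1 − m·sn²u·sn²v = 0.9674585844528499
sn(u+v) = (sn u·cn v·dn v + sn v·cn u·dn u)/D = 0.4296563522362002/0.9674585844528499 = 0.4441082637963196
cn(u+v) = (cn u·cn v − sn u·sn v·dn u·dn v)/D = -0.8668168962442958/0.9674585844528499 = -0.8959731301929867
dn(u+v) = (dn u·dn v − m·sn u·sn v·cn u·cn v)/D = 0.9423885223435997/0.9674585844528499 = 0.9740866818361752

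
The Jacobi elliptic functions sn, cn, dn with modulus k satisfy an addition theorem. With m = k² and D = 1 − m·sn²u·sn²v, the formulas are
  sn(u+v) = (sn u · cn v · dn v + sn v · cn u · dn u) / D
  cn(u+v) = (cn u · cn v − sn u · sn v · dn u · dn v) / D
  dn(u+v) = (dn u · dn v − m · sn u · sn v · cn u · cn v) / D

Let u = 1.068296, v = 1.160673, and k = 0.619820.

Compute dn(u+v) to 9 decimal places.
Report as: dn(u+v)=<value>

dn(u+v)=0.815747256

sn u = 0.8449621189927776, cn u = 0.5348261563043034, dn u = 0.8518877456997317
sn v = 0.8840549899318251, cn v = 0.4673828995338198, dn v = 0.8365078347401691
m = k² = 0.3841768324
D = 1 − m·sn²u·sn²v = 0.7856299004889966
dn(u+v) = (dn u·dn v − m·sn u·sn v·cn u·cn v)/D = 0.6408754357892721/0.7856299004889966 = 0.8157472562976211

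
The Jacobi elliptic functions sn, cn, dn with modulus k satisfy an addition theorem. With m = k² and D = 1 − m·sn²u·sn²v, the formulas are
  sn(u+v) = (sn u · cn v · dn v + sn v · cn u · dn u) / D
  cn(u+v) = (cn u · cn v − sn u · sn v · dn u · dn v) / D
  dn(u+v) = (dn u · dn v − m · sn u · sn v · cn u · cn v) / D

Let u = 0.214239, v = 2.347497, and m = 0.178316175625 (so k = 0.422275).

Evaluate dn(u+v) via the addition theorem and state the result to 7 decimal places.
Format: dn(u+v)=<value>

dn(u+v)=0.9599583

sn u = 0.2123210438898209, cn u = 0.9771999663945639, dn u = 0.99597262339921
sn v = 0.8010193286700442, cn v = -0.5986384844770604, dn v = 0.9410561310887578
m = k² = 0.178316175625
D = 1 − m·sn²u·sn²v = 0.9948422199944063
dn(u+v) = (dn u·dn v − m·sn u·sn v·cn u·cn v)/D = 0.9550070112086652/0.9948422199944063 = 0.9599582647528117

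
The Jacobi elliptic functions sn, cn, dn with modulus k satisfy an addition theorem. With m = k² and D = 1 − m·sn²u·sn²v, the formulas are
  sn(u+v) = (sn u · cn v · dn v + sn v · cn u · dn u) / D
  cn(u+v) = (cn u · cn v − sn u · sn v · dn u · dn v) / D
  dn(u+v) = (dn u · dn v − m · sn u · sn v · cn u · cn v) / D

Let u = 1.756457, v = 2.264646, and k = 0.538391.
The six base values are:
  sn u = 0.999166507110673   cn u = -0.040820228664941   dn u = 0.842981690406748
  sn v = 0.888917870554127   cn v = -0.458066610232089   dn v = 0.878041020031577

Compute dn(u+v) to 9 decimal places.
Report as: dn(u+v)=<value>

m = k² = 0.289864868881
D = 1 − m·sn²u·sn²v = 0.7713376867747798
dn(u+v) = (dn u·dn v − m·sn u·sn v·cn u·cn v)/D = 0.7353585801179493/0.7713376867747798 = 0.9533549218795842

dn(u+v)=0.953354922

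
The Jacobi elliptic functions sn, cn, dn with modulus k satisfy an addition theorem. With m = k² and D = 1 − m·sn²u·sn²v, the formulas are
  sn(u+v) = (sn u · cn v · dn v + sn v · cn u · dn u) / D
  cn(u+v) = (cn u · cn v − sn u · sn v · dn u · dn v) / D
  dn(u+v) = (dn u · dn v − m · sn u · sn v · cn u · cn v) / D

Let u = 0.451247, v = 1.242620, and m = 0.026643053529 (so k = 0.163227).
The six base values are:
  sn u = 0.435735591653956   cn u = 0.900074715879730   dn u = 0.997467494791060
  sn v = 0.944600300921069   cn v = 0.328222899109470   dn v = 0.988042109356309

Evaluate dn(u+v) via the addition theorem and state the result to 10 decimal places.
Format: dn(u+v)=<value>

dn(u+v)=0.9867540498

m = k² = 0.026643053529
D = 1 − m·sn²u·sn²v = 0.9954863671752227
dn(u+v) = (dn u·dn v − m·sn u·sn v·cn u·cn v)/D = 0.9823002043103432/0.9954863671752227 = 0.9867540497794095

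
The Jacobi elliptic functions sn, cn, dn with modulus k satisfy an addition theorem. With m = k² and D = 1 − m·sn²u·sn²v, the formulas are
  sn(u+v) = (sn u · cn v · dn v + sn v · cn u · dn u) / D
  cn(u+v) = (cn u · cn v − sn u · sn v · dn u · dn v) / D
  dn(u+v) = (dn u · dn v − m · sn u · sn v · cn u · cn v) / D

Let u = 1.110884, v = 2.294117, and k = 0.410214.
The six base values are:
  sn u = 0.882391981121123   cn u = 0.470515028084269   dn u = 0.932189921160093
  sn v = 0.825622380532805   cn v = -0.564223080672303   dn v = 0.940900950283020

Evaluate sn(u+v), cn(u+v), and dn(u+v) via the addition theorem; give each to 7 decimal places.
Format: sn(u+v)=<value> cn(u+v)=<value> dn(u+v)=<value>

m = k² = 0.168275525796
D = 1 − m·sn²u·sn²v = 0.9106885838306847
sn(u+v) = (sn u·cn v·dn v + sn v·cn u·dn u)/D = -0.1063168094226009/0.9106885838306847 = -0.1167433207248454
cn(u+v) = (cn u·cn v − sn u·sn v·dn u·dn v)/D = -0.9044614047894672/0.9106885838306847 = -0.9931621202332154
dn(u+v) = (dn u·dn v − m·sn u·sn v·cn u·cn v)/D = 0.9096436852045321/0.9106885838306847 = 0.9988526279513053

sn(u+v)=-0.1167433 cn(u+v)=-0.9931621 dn(u+v)=0.9988526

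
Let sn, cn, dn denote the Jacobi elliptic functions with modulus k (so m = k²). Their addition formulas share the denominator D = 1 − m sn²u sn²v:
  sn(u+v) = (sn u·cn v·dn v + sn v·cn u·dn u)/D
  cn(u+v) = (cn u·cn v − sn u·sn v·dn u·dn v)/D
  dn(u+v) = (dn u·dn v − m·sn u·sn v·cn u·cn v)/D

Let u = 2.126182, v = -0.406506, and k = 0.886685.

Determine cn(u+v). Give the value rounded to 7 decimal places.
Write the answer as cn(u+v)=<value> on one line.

sn u = 0.998911458316895, cn u = 0.04664652659324232, dn u = 0.4642202327768185
sn v = -0.387610413432429, cn v = 0.9218232842572059, dn v = 0.9390837690732763
m = k² = 0.786210289225
D = 1 − m·sn²u·sn²v = 0.8821353461048798
cn(u+v) = (cn u·cn v − sn u·sn v·dn u·dn v)/D = 0.2117914545226971/0.8821353461048798 = 0.2400895230622769

cn(u+v)=0.2400895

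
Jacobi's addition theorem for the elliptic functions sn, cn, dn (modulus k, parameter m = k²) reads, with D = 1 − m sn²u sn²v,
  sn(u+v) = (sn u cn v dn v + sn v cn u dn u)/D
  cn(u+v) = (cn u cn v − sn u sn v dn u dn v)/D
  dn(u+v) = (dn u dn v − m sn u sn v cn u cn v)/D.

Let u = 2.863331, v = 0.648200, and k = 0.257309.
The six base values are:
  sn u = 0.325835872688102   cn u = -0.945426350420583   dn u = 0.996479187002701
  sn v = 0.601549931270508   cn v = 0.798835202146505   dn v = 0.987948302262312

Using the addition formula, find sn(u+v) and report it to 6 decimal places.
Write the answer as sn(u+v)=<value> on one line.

sn(u+v)=-0.310356

m = k² = 0.066207921481
D = 1 − m·sn²u·sn²v = 0.9974563865725953
sn(u+v) = (sn u·cn v·dn v + sn v·cn u·dn u)/D = -0.3095665563968425/0.9974563865725953 = -0.3103559820400349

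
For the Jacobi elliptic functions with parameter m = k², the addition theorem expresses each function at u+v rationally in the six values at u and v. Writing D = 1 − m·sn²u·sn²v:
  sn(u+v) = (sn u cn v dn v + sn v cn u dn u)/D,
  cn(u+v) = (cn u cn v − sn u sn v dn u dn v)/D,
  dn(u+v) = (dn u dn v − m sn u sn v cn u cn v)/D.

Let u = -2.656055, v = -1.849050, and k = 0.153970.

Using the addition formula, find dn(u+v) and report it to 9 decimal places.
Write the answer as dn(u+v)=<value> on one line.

sn u = -0.482868608053363, cn u = -0.8756928156360584, dn u = 0.9972324112355953
sn v = -0.9649123170851651, cn v = -0.2625723144913375, dn v = 0.988902261726089
m = k² = 0.0237067609
D = 1 − m·sn²u·sn²v = 0.9948535724363767
dn(u+v) = (dn u·dn v − m·sn u·sn v·cn u·cn v)/D = 0.9836256440016835/0.9948535724363767 = 0.9887139889268365

dn(u+v)=0.988713989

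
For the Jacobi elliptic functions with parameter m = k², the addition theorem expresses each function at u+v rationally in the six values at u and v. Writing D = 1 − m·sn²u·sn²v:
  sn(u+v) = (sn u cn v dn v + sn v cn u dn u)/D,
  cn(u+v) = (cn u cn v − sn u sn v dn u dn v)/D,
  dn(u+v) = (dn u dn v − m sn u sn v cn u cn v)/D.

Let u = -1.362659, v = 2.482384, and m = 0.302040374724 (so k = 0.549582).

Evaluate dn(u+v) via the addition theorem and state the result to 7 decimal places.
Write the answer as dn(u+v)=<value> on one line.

sn u = -0.9564400552278402, cn u = 0.2919287939819675, dn u = 0.8507057288956963
sn v = 0.7908295737459498, cn v = -0.6120364248055825, dn v = 0.9006111824444342
m = k² = 0.302040374724
D = 1 − m·sn²u·sn²v = 0.8271989744478467
dn(u+v) = (dn u·dn v − m·sn u·sn v·cn u·cn v)/D = 0.7253363274126024/0.8271989744478467 = 0.8768583494639396

dn(u+v)=0.8768583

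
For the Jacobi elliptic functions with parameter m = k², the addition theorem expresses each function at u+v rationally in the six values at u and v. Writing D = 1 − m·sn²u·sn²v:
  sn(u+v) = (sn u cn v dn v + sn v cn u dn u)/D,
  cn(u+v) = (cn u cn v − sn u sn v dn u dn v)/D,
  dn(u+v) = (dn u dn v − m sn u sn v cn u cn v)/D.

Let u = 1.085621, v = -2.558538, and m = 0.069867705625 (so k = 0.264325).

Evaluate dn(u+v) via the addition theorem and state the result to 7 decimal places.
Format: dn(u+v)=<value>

dn(u+v)=0.9649698

sn u = 0.8790528108849868, cn u = 0.4767244022233429, dn u = 0.9726308956835787
sn v = -0.5950951175409988, cn v = -0.8036552750270882, dn v = 0.9875511007371773
m = k² = 0.069867705625
D = 1 − m·sn²u·sn²v = 0.9808803829293309
dn(u+v) = (dn u·dn v − m·sn u·sn v·cn u·cn v)/D = 0.9465199073718794/0.9808803829293309 = 0.9649697596613807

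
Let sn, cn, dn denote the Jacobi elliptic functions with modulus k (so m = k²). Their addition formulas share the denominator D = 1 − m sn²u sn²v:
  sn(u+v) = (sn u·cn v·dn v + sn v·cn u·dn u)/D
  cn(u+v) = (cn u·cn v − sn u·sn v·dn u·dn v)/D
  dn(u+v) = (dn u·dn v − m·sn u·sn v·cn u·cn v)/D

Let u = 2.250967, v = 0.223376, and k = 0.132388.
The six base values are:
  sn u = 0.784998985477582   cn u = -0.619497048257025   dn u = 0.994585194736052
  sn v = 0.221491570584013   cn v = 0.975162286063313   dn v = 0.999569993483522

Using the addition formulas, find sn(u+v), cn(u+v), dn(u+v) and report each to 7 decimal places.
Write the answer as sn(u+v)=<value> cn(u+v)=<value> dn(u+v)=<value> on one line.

sn(u+v)=0.6290351 cn(u+v)=-0.7773769 dn(u+v)=0.9965265

m = k² = 0.017526582544
D = 1 − m·sn²u·sn²v = 0.9994701537817561
sn(u+v) = (sn u·cn v·dn v + sn v·cn u·dn u)/D = 0.6287018441533195/0.9994701537817561 = 0.6290351360412936
cn(u+v) = (cn u·cn v − sn u·sn v·dn u·dn v)/D = -0.7769649795574716/0.9994701537817561 = -0.77737686975206
dn(u+v) = (dn u·dn v − m·sn u·sn v·cn u·cn v)/D = 0.995998456810915/0.9994701537817561 = 0.9965264625884975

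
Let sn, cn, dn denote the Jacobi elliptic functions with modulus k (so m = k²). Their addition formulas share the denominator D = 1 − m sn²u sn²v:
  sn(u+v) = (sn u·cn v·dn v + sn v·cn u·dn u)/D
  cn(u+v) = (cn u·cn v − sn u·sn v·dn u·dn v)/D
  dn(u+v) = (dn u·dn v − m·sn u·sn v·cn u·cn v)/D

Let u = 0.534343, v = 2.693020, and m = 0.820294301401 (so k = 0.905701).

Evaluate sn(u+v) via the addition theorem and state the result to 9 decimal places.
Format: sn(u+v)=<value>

sn u = 0.4923793150335995, cn u = 0.8703807271114425, dn u = 0.8950586520673833
sn v = 0.9860154474788871, cn v = -0.1666539448468291, dn v = 0.4499868587003581
m = k² = 0.820294301401
D = 1 − m·sn²u·sn²v = 0.8066533142700383
sn(u+v) = (sn u·cn v·dn v + sn v·cn u·dn u)/D = 0.7312226979099855/0.8066533142700383 = 0.9064894236152591

sn(u+v)=0.906489424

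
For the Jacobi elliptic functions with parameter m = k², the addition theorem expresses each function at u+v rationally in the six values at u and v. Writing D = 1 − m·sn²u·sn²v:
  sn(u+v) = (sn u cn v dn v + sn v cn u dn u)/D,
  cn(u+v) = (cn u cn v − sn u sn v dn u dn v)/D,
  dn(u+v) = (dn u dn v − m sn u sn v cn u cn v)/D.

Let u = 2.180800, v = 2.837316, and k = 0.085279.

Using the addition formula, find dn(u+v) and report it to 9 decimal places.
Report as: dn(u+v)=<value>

sn u = 0.8224022738701656, cn u = -0.5689064070066193, dn u = 0.9975376043275456
sn v = 0.3050362831354856, cn v = -0.9523407299758253, dn v = 0.9996615997367263
m = k² = 0.007272507841
D = 1 − m·sn²u·sn²v = 0.9995423264609546
dn(u+v) = (dn u·dn v − m·sn u·sn v·cn u·cn v)/D = 0.9962115908017511/0.9995423264609546 = 0.9966677392532275

dn(u+v)=0.996667739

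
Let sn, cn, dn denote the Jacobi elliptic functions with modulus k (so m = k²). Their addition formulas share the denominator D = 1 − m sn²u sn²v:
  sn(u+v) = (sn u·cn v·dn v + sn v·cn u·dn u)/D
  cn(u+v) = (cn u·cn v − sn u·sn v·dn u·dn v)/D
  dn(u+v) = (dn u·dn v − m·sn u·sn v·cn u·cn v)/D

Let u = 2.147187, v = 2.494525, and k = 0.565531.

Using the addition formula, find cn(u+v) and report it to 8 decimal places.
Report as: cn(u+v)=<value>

sn u = 0.9390780424900902, cn u = -0.3437039861755756, dn u = 0.8473230961991978
sn v = 0.7944793165497549, cn v = -0.6072912115078188, dn v = 0.8933795943590777
m = k² = 0.319825311961
D = 1 − m·sn²u·sn²v = 0.8219748359133671
cn(u+v) = (cn u·cn v − sn u·sn v·dn u·dn v)/D = -0.3560386442968661/0.8219748359133671 = -0.4331502969932661

cn(u+v)=-0.43315030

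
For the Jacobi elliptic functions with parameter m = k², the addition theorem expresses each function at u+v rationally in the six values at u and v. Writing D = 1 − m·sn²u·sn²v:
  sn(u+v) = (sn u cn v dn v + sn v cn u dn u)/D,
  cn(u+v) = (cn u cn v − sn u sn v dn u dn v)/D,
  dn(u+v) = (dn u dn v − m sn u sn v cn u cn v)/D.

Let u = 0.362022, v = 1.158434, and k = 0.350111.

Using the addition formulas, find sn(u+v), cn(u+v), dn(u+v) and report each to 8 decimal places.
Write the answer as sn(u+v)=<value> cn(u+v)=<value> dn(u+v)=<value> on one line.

sn u = 0.3532833488794139, cn u = 0.9355163683252936, dn u = 0.9923211088303537
sn v = 0.906195398230655, cn v = 0.4228591966903222, dn v = 0.948335592598421
m = k² = 0.122577712321
D = 1 − m·sn²u·sn²v = 0.9874367629662237
sn(u+v) = (sn u·cn v·dn v + sn v·cn u·dn u)/D = 0.9829217794560058/0.9874367629662237 = 0.9954275719929092
cn(u+v) = (cn u·cn v − sn u·sn v·dn u·dn v)/D = 0.09431933167836442/0.9874367629662237 = 0.09551936409075212
dn(u+v) = (dn u·dn v − m·sn u·sn v·cn u·cn v)/D = 0.9255294242981789/0.9874367629662237 = 0.9373050093029984

sn(u+v)=0.99542757 cn(u+v)=0.09551936 dn(u+v)=0.93730501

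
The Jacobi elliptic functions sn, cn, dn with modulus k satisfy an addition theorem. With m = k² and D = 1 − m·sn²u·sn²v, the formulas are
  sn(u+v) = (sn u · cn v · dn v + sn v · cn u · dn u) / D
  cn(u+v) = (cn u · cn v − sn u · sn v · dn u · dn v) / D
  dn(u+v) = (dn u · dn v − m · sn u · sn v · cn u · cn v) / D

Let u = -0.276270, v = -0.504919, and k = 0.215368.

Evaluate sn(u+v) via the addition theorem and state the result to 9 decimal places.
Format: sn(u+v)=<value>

sn(u+v)=-0.701806742

sn u = -0.2726145684873005, cn u = 0.9621233273590673, dn u = 0.9982749359269595
sn v = -0.4829091217614024, cn v = 0.875670474619095, dn v = 0.9945769654827896
m = k² = 0.046383375424
D = 1 − m·sn²u·sn²v = 0.9991961198785208
sn(u+v) = (sn u·cn v·dn v + sn v·cn u·dn u)/D = -0.7012425739045065/0.9991961198785208 = -0.701806742393837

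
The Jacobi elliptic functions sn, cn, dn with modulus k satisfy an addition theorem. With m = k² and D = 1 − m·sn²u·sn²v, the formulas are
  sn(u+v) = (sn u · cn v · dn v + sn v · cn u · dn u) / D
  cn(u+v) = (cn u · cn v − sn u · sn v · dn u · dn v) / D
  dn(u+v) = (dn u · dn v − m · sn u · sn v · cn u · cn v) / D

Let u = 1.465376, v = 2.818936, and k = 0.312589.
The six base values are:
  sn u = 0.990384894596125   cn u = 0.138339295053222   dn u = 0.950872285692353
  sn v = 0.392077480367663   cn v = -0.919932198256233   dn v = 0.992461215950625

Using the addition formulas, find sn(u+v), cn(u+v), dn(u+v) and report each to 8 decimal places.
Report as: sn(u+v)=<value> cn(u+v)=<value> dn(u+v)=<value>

sn(u+v)=-0.86539349 cn(u+v)=-0.50109291 dn(u+v)=0.96271647

m = k² = 0.097711882921
D = 1 − m·sn²u·sn²v = 0.9852667283928154
sn(u+v) = (sn u·cn v·dn v + sn v·cn u·dn u)/D = -0.8526434167532026/0.9852667283928154 = -0.8653934941495991
cn(u+v) = (cn u·cn v − sn u·sn v·dn u·dn v)/D = -0.4937101679581923/0.9852667283928154 = -0.5010929058403719
dn(u+v) = (dn u·dn v − m·sn u·sn v·cn u·cn v)/D = 0.9485325030818406/0.9852667283928154 = 0.9627164662599575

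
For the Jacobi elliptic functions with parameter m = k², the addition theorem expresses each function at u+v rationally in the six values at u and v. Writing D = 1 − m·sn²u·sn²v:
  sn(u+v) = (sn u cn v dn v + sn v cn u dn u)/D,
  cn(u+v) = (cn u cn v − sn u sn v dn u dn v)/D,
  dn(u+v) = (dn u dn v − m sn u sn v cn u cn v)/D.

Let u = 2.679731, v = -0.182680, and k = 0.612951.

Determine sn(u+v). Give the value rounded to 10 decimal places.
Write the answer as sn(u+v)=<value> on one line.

sn u = 0.7243475965163929, cn u = -0.6894349566281977, dn u = 0.8960319467664083
sn v = -0.181292947272333, cn v = 0.9834291368824248, dn v = 0.9938065831851485
m = k² = 0.375708928401
D = 1 − m·sn²u·sn²v = 0.9935210089306883
sn(u+v) = (sn u·cn v·dn v + sn v·cn u·dn u)/D = 0.8199274449960853/0.9935210089306883 = 0.8252743904012264

sn(u+v)=0.8252743904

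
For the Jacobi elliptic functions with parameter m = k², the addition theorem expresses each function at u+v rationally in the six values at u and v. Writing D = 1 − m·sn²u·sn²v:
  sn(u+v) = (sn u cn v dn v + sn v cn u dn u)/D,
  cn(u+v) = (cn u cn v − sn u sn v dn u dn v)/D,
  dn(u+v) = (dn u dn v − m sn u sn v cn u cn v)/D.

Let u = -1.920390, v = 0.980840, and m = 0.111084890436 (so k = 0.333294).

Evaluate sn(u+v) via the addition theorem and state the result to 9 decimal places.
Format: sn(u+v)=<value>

sn(u+v)=-0.799648645

sn u = -0.9593327404498754, cn u = -0.2822776879261485, dn u = 0.9475053723472926
sn v = 0.822880125822536, cn v = 0.5682150108245006, dn v = 0.9616552912198063
m = k² = 0.111084890436
D = 1 − m·sn²u·sn²v = 0.9307744092227172
sn(u+v) = (sn u·cn v·dn v + sn v·cn u·dn u)/D = -0.7442924947600632/0.9307744092227172 = -0.7996486445965101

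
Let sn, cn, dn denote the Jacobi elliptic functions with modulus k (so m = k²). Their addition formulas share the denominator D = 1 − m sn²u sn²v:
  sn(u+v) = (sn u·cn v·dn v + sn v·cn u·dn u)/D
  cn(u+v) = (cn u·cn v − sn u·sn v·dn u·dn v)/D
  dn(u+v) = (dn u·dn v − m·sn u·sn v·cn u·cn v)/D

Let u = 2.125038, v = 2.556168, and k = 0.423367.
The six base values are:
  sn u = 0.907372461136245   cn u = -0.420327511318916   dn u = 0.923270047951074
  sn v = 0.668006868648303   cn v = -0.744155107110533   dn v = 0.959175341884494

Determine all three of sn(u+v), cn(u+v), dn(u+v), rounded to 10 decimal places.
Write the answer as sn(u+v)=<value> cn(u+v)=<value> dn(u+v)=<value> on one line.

sn(u+v)=-0.9708279684 cn(u+v)=-0.2397770959 dn(u+v)=0.9116278937

m = k² = 0.179239616689
D = 1 − m·sn²u·sn²v = 0.9341482908947329
sn(u+v) = (sn u·cn v·dn v + sn v·cn u·dn u)/D = -0.9068972874665364/0.9341482908947329 = -0.9708279684351878
cn(u+v) = (cn u·cn v − sn u·sn v·dn u·dn v)/D = -0.2239873643029648/0.9341482908947329 = -0.239777095870323
dn(u+v) = (dn u·dn v − m·sn u·sn v·cn u·cn v)/D = 0.8515956388347749/0.9341482908947329 = 0.911627893703163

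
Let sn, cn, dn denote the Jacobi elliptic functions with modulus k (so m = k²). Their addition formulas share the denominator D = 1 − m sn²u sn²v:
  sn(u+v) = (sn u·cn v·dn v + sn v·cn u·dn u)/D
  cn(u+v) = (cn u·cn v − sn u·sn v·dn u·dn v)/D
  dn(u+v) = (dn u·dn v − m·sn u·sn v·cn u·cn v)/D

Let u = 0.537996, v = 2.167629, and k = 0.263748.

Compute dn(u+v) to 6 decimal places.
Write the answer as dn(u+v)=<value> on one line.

dn(u+v)=0.992222

sn u = 0.5109534753434484, cn u = 0.8596083678248206, dn u = 0.9908778660171492
sn v = 0.8524192876986353, cn v = -0.5228588317694855, dn v = 0.9743994160256768
m = k² = 0.069563007504
D = 1 − m·sn²u·sn²v = 0.9868038391414186
dn(u+v) = (dn u·dn v − m·sn u·sn v·cn u·cn v)/D = 0.9791283351408708/0.9868038391414186 = 0.9922218543381165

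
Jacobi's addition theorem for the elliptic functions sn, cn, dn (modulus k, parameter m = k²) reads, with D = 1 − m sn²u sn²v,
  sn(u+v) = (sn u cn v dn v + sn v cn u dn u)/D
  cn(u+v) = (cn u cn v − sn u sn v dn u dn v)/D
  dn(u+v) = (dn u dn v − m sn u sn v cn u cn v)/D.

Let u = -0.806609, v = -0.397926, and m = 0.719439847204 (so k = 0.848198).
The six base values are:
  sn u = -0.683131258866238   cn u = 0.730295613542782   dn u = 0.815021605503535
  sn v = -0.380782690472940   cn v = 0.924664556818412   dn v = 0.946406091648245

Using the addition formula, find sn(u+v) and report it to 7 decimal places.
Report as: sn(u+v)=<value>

m = k² = 0.719439847204
D = 1 − m·sn²u·sn²v = 0.9513192566721325
sn(u+v) = (sn u·cn v·dn v + sn v·cn u·dn u)/D = -0.8244581552649944/0.9513192566721325 = -0.8666471844048247

sn(u+v)=-0.8666472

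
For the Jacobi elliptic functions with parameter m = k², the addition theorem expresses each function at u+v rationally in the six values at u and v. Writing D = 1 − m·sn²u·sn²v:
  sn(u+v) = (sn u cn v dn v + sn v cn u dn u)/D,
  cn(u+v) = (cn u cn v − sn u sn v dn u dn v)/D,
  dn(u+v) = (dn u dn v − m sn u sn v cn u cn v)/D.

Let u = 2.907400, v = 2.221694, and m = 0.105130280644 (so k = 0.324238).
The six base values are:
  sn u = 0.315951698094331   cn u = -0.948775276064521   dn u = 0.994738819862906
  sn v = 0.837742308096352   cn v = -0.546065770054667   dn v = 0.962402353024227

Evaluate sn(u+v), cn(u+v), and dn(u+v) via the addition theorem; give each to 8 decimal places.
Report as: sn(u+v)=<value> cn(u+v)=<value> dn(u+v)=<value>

sn(u+v)=-0.96378972 cn(u+v)=0.26666343 dn(u+v)=0.94991866

m = k² = 0.105130280644
D = 1 − m·sn²u·sn²v = 0.9926347056247429
sn(u+v) = (sn u·cn v·dn v + sn v·cn u·dn u)/D = -0.9566911200631145/0.9926347056247429 = -0.9637897150301567
cn(u+v) = (cn u·cn v − sn u·sn v·dn u·dn v)/D = 0.2646993759023687/0.9926347056247429 = 0.2666634305676151
dn(u+v) = (dn u·dn v − m·sn u·sn v·cn u·cn v)/D = 0.9429222338058348/0.9926347056247429 = 0.9499186644017044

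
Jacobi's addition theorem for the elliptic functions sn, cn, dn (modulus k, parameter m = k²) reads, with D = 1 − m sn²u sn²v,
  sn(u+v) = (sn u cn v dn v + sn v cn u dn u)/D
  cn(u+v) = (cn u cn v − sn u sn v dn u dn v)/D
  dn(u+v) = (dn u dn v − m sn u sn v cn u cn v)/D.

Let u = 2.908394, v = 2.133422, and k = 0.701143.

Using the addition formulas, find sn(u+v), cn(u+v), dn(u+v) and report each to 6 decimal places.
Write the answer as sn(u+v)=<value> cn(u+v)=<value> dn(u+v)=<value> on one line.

sn(u+v)=-0.934798 cn(u+v)=-0.355180 dn(u+v)=0.755259

sn u = 0.6822446854085187, cn u = -0.7311239219392506, dn u = 0.878168684842448
sn v = 0.9789445229478348, cn v = -0.2041264828248311, dn v = 0.7272429847032176
m = k² = 0.491601506449
D = 1 − m·sn²u·sn²v = 0.7807146141128051
sn(u+v) = (sn u·cn v·dn v + sn v·cn u·dn u)/D = -0.7298103794755149/0.7807146141128051 = -0.9347978970585337
cn(u+v) = (cn u·cn v − sn u·sn v·dn u·dn v)/D = -0.2772942817641777/0.7807146141128051 = -0.3551800834153612
dn(u+v) = (dn u·dn v − m·sn u·sn v·cn u·cn v)/D = 0.5896413707673965/0.7807146141128051 = 0.7552585286717836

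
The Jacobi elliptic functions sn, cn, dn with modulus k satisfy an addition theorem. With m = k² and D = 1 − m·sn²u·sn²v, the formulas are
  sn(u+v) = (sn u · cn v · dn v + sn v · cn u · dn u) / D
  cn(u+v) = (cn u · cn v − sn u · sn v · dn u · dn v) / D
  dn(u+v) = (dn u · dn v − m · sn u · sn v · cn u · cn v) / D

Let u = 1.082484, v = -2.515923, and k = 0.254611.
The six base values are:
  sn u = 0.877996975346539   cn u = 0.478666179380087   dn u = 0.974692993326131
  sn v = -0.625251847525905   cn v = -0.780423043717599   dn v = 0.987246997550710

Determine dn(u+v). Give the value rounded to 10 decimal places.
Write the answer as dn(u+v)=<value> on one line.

m = k² = 0.064826761321
D = 1 − m·sn²u·sn²v = 0.9804633393835068
dn(u+v) = (dn u·dn v − m·sn u·sn v·cn u·cn v)/D = 0.9489684409499718/0.9804633393835068 = 0.9678775358869223

dn(u+v)=0.9678775359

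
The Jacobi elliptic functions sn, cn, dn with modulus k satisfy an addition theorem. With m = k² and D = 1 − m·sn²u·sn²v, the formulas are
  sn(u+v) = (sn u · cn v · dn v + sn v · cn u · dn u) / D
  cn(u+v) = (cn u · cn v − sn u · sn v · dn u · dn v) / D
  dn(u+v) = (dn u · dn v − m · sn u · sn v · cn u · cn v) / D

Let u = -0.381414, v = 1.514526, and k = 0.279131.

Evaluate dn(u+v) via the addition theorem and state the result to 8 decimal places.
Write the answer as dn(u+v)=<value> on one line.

dn(u+v)=0.96796991

sn u = -0.3715838964593083, cn u = 0.9283993795194598, dn u = 0.9946064751094768
sn v = 0.9964079250144071, cn v = 0.084683215388197, dn v = 0.9605439220572636
m = k² = 0.077914115161
D = 1 − m·sn²u·sn²v = 0.9893191883153711
dn(u+v) = (dn u·dn v − m·sn u·sn v·cn u·cn v)/D = 0.9576312010137411/0.9893191883153711 = 0.9679699052885158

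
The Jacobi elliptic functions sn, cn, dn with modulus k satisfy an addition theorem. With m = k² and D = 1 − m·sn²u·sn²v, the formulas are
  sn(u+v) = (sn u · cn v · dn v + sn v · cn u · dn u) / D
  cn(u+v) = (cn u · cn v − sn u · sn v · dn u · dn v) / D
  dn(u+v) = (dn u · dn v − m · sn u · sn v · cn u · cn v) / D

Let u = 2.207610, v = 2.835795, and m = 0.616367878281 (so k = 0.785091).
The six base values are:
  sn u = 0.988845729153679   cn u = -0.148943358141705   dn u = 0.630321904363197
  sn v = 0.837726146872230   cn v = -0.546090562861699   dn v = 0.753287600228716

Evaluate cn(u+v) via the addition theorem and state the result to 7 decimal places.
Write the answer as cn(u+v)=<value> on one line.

m = k² = 0.616367878281
D = 1 − m·sn²u·sn²v = 0.5770381243103071
cn(u+v) = (cn u·cn v − sn u·sn v·dn u·dn v)/D = -0.311990502419509/0.5770381243103071 = -0.5406757184239935

cn(u+v)=-0.5406757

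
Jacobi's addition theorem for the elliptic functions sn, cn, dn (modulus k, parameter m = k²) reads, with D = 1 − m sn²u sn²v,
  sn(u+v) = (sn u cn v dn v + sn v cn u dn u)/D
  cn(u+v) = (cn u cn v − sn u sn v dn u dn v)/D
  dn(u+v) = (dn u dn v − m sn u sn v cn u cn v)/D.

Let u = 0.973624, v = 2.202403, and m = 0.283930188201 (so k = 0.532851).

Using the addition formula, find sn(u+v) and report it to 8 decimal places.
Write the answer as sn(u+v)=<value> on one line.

sn(u+v)=0.23050550

sn u = 0.8061805424345392, cn u = 0.591669614734399, dn u = 0.9030316082783329
sn v = 0.9106178497572251, cn v = -0.41324947876982, dn v = 0.8743900886238551
m = k² = 0.283930188201
D = 1 − m·sn²u·sn²v = 0.846979889093761
sn(u+v) = (sn u·cn v·dn v + sn v·cn u·dn u)/D = 0.1952335222918758/0.846979889093761 = 0.230505499369966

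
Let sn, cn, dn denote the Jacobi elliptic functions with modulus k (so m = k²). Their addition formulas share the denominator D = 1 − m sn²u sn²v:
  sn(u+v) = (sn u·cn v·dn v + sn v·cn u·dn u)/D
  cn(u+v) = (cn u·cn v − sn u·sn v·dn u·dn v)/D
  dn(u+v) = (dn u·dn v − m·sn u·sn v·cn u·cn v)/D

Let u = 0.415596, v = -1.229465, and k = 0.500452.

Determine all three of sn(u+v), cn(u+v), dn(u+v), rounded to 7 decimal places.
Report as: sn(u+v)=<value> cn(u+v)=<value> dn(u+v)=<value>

sn(u+v)=-0.7133357 cn(u+v)=0.7008225 dn(u+v)=0.9341081

sn u = 0.4010903876768111, cn u = 0.916038482222917, dn u = 0.9796473230400978
sn v = -0.9216099146178656, cn v = 0.3881174632479844, dn v = 0.8872850189683049
m = k² = 0.250452204304
D = 1 − m·sn²u·sn²v = 0.9657781374306858
sn(u+v) = (sn u·cn v·dn v + sn v·cn u·dn u)/D = -0.6889239819342887/0.9657781374306858 = -0.7133356567452149
cn(u+v) = (cn u·cn v − sn u·sn v·dn u·dn v)/D = 0.6768390930308979/0.9657781374306858 = 0.7008225458815326
dn(u+v) = (dn u·dn v − m·sn u·sn v·cn u·cn v)/D = 0.9021411885097216/0.9657781374306858 = 0.9341081077997259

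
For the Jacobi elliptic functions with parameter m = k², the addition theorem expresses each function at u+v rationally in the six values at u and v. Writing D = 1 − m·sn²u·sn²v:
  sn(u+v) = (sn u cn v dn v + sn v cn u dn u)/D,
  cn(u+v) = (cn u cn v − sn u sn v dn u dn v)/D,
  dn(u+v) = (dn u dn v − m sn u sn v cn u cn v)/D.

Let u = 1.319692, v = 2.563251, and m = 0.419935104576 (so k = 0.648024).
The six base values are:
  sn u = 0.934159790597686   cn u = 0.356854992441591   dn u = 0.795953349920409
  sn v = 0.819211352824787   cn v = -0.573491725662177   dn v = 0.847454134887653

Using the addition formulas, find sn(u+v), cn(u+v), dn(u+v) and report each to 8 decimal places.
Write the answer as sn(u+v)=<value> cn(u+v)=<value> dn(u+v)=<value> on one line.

m = k² = 0.419935104576
D = 1 − m·sn²u·sn²v = 0.7540672051493341
sn(u+v) = (sn u·cn v·dn v + sn v·cn u·dn u)/D = -0.2213203374916222/0.7540672051493341 = -0.2935021387752731
cn(u+v) = (cn u·cn v − sn u·sn v·dn u·dn v)/D = -0.7208568915494409/0.7540672051493341 = -0.9559584167391071
dn(u+v) = (dn u·dn v − m·sn u·sn v·cn u·cn v)/D = 0.740302504442319/0.7540672051493341 = 0.9817460557719267

sn(u+v)=-0.29350214 cn(u+v)=-0.95595842 dn(u+v)=0.98174606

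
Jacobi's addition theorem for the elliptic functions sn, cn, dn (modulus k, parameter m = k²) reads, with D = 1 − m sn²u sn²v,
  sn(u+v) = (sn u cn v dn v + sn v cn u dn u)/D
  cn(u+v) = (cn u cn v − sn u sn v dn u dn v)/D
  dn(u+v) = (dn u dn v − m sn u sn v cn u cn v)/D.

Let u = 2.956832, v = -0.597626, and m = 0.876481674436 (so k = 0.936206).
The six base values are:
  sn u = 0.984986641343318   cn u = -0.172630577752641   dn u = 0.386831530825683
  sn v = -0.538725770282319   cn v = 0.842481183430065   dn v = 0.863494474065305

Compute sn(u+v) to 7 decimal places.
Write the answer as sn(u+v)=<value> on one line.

m = k² = 0.876481674436
D = 1 − m·sn²u·sn²v = 0.7532034849363896
sn(u+v) = (sn u·cn v·dn v + sn v·cn u·dn u)/D = 0.752531502205745/0.7532034849363896 = 0.999107833747342

sn(u+v)=0.9991078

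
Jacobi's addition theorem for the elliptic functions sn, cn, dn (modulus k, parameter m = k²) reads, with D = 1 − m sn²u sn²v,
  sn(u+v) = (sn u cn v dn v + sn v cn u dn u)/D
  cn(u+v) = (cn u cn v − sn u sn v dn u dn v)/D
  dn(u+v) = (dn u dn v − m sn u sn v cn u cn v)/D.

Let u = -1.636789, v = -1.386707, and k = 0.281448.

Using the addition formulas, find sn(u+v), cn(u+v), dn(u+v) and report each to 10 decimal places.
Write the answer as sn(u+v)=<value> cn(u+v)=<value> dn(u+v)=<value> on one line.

sn u = -0.999485860569267, cn u = -0.03206266554907255, dn u = 0.9596189115406133
sn v = -0.9784390879467456, cn v = 0.2065355930050331, dn v = 0.9613355331911548
m = k² = 0.079212976704
D = 1 − m·sn²u·sn²v = 0.9242439658216091
sn(u+v) = (sn u·cn v·dn v + sn v·cn u·dn u)/D = -0.168343366675948/0.9242439658216091 = -0.1821416994876442
cn(u+v) = (cn u·cn v − sn u·sn v·dn u·dn v)/D = -0.9087834831541907/0.9242439658216091 = -0.9832722925557054
dn(u+v) = (dn u·dn v − m·sn u·sn v·cn u·cn v)/D = 0.9230287390257542/0.9242439658216091 = 0.9986851666434471

sn(u+v)=-0.1821416995 cn(u+v)=-0.9832722926 dn(u+v)=0.9986851666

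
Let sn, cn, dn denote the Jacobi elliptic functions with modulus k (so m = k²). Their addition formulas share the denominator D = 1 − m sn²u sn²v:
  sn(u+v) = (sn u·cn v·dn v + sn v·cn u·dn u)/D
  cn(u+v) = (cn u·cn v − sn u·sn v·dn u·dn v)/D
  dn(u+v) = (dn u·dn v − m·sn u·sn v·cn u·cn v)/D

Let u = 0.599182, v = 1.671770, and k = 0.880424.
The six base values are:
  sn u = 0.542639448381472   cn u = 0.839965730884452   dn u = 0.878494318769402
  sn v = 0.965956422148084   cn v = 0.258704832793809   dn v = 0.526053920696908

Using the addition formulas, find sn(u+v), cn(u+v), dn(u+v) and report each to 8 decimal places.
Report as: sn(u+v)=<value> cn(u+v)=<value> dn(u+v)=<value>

m = k² = 0.775146419776
D = 1 − m·sn²u·sn²v = 0.787028475793717
sn(u+v) = (sn u·cn v·dn v + sn v·cn u·dn u)/D = 0.7866334551519067/0.787028475793717 = 0.9994980859600893
cn(u+v) = (cn u·cn v − sn u·sn v·dn u·dn v)/D = -0.02493248776104514/0.787028475793717 = -0.03167927022704072
dn(u+v) = (dn u·dn v − m·sn u·sn v·cn u·cn v)/D = 0.373843909812171/0.787028475793717 = 0.4750068406802561

sn(u+v)=0.99949809 cn(u+v)=-0.03167927 dn(u+v)=0.47500684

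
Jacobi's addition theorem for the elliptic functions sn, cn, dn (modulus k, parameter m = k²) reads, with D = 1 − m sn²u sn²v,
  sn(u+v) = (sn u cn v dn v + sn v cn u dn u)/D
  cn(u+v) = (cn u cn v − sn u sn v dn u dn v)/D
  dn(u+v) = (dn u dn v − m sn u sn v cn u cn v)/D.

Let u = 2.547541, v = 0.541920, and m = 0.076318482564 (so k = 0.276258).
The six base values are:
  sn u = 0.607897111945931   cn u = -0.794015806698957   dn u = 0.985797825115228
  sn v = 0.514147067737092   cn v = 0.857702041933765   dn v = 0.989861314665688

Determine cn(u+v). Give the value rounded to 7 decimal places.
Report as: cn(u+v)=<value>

cn(u+v)=-0.9934210

m = k² = 0.076318482564
D = 1 − m·sn²u·sn²v = 0.9925447087642941
cn(u+v) = (cn u·cn v − sn u·sn v·dn u·dn v)/D = -0.986014800840878/0.9925447087642941 = -0.9934210440439043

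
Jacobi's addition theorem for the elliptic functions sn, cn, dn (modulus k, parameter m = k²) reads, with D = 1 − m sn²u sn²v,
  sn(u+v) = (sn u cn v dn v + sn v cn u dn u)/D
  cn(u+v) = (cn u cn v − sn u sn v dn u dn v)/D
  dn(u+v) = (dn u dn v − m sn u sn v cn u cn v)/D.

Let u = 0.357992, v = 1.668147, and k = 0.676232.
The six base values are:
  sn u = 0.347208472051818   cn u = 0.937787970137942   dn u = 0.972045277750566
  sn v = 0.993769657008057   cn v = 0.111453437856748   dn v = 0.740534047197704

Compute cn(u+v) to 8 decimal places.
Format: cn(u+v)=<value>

m = k² = 0.457289717824
D = 1 − m·sn²u·sn²v = 0.945556814507692
cn(u+v) = (cn u·cn v − sn u·sn v·dn u·dn v)/D = -0.1438551301243547/0.945556814507692 = -0.1521380079093961

cn(u+v)=-0.15213801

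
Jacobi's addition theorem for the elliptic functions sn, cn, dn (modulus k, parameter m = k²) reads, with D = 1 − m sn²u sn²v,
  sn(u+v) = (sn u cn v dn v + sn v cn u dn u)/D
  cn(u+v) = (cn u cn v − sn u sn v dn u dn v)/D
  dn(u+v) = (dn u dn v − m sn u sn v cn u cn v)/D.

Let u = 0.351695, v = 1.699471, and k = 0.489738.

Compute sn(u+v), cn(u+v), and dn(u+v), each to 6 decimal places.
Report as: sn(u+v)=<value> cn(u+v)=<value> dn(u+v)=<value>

sn u = 0.3428986230590879, cn u = 0.9393724151284098, dn u = 0.9857988394793946
sn v = 0.9998601524062443, cn v = -0.01672350531921535, dn v = 0.8719081199785245
m = k² = 0.239843308644
D = 1 − m·sn²u·sn²v = 0.9718072389529443
sn(u+v) = (sn u·cn v·dn v + sn v·cn u·dn u)/D = 0.9209028049979447/0.9718072389529443 = 0.9476187952563046
cn(u+v) = (cn u·cn v − sn u·sn v·dn u·dn v)/D = -0.310398668534938/0.9718072389529443 = -0.3194035361059579
dn(u+v) = (dn u·dn v − m·sn u·sn v·cn u·cn v)/D = 0.86081782007672/0.9718072389529443 = 0.8857907057825503

sn(u+v)=0.947619 cn(u+v)=-0.319404 dn(u+v)=0.885791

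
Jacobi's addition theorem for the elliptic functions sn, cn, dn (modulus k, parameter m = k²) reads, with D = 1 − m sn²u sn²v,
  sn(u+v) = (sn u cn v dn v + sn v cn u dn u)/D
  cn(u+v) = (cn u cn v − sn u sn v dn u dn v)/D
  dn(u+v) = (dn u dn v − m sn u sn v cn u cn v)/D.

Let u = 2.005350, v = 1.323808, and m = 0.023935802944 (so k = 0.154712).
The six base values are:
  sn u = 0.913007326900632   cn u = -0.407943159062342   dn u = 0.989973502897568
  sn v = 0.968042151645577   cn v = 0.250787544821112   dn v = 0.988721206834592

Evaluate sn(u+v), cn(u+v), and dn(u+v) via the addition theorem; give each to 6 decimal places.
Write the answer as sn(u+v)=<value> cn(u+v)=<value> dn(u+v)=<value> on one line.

m = k² = 0.023935802944
D = 1 − m·sn²u·sn²v = 0.9813024345165532
sn(u+v) = (sn u·cn v·dn v + sn v·cn u·dn u)/D = -0.1645582969644845/0.9813024345165532 = -0.1676937620618006
cn(u+v) = (cn u·cn v − sn u·sn v·dn u·dn v)/D = -0.9674063442464406/0.9813024345165532 = -0.9858391360488587
dn(u+v) = (dn u·dn v − m·sn u·sn v·cn u·cn v)/D = 0.9809721198961777/0.9813024345165532 = 0.9996633916224429

sn(u+v)=-0.167694 cn(u+v)=-0.985839 dn(u+v)=0.999663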